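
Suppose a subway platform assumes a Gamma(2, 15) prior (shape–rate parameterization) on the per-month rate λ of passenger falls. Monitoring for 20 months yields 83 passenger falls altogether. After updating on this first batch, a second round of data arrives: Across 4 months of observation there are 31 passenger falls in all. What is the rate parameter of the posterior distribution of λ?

Total count 83 over total exposure 20 months.
After the first batch: Gamma(2 + 83, 15 + 20) = Gamma(85, 35).
Total count 31 over total exposure 4 months.
After the second batch: Gamma(85 + 31, 35 + 4) = Gamma(116, 39).

39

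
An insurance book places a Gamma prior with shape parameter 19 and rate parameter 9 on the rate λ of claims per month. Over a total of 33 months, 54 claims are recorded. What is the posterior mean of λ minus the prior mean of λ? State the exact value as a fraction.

Total count 54 over total exposure 33 months.
By Gamma–Poisson conjugacy, the posterior is Gamma(α + Σx, β + Σt) = Gamma(19 + 54, 9 + 33) = Gamma(73, 42).
Posterior mean = 73/42 = 73/42; prior mean = 19/9 = 19/9. Difference = 73/42 − 19/9 = -47/126.

-47/126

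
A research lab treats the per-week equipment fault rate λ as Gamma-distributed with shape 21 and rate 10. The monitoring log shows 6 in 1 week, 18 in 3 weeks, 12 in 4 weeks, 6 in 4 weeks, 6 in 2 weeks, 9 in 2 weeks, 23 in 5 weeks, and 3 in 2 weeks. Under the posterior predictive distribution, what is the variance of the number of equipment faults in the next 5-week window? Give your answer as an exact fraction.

Total count: 6 + 18 + 12 + 6 + 6 + 9 + 23 + 3 = 83.
Total exposure: 1 + 3 + 4 + 4 + 2 + 2 + 5 + 2 = 23 weeks.
By Gamma–Poisson conjugacy, the posterior is Gamma(α + Σx, β + Σt) = Gamma(21 + 83, 10 + 23) = Gamma(104, 33).
The posterior predictive for a window of length T is Negative Binomial with variance T·α'·(β'+T)/β'² = 5·104·38/1089 = 19760/1089.

19760/1089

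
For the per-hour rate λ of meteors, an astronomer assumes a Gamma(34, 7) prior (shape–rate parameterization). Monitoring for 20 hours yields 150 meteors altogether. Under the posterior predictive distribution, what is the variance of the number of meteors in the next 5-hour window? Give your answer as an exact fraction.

29440/729

Total count 150 over total exposure 20 hours.
Posterior: α' = 34 + 150 = 184, β' = 7 + 20 = 27.
The posterior predictive for a window of length T is Negative Binomial with variance T·α'·(β'+T)/β'² = 5·184·32/729 = 29440/729.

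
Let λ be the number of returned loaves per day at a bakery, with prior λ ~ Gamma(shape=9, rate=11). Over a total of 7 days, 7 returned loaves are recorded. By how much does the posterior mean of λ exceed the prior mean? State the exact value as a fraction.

Total count 7 over total exposure 7 days.
Posterior: α' = 9 + 7 = 16, β' = 11 + 7 = 18.
Posterior mean = 16/18 = 8/9; prior mean = 9/11 = 9/11. Difference = 8/9 − 9/11 = 7/99.

7/99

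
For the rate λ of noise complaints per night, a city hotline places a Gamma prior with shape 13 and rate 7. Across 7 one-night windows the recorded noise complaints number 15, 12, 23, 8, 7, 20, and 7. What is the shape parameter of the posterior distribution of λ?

Total count: 15 + 12 + 23 + 8 + 7 + 20 + 7 = 92.
Total exposure: 7 nights.
By Gamma–Poisson conjugacy, the posterior is Gamma(α + Σx, β + Σt) = Gamma(13 + 92, 7 + 7) = Gamma(105, 14).

105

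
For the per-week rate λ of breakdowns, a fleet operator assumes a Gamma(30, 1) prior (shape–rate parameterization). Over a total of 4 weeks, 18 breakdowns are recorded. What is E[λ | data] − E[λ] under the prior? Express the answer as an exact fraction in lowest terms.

Total count 18 over total exposure 4 weeks.
Gamma(α, β) with Poisson data over total exposure Σt gives posterior Gamma(α+Σx, β+Σt) = Gamma(48, 5).
Posterior mean = 48/5 = 48/5; prior mean = 30/1 = 30. Difference = 48/5 − 30 = -102/5.

-102/5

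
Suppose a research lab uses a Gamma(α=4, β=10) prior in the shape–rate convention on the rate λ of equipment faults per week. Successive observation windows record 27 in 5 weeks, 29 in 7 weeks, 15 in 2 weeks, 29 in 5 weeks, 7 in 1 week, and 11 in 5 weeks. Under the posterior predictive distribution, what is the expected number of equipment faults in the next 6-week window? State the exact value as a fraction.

Total count: 27 + 29 + 15 + 29 + 7 + 11 = 118.
Total exposure: 5 + 7 + 2 + 5 + 1 + 5 = 25 weeks.
Posterior: α' = 4 + 118 = 122, β' = 10 + 25 = 35.
Predictive mean over a 6-week window = T·E[λ|data] = 6·122/35 = 732/35.

732/35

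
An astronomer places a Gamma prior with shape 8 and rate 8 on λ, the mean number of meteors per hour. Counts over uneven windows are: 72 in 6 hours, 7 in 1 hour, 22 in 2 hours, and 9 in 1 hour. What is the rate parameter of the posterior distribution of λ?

Total count: 72 + 7 + 22 + 9 = 110.
Total exposure: 6 + 1 + 2 + 1 = 10 hours.
Gamma(α, β) with Poisson data over total exposure Σt gives posterior Gamma(α+Σx, β+Σt) = Gamma(118, 18).

18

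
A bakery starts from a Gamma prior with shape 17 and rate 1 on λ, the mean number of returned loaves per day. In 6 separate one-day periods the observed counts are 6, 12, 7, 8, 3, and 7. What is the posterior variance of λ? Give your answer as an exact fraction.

Total count: 6 + 12 + 7 + 8 + 3 + 7 = 43.
Total exposure: 6 days.
By Gamma–Poisson conjugacy, the posterior is Gamma(α + Σx, β + Σt) = Gamma(17 + 43, 1 + 6) = Gamma(60, 7).
Posterior variance = α'/β'² = 60/49.

60/49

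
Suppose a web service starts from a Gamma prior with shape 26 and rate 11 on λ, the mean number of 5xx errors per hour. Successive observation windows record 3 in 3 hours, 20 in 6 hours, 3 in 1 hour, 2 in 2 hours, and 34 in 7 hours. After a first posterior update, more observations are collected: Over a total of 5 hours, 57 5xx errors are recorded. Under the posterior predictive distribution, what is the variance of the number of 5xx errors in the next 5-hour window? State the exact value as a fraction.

Total count: 3 + 20 + 3 + 2 + 34 = 62.
Total exposure: 3 + 6 + 1 + 2 + 7 = 19 hours.
After the first batch: Gamma(26 + 62, 11 + 19) = Gamma(88, 30).
Total count 57 over total exposure 5 hours.
After the second batch: Gamma(88 + 57, 30 + 5) = Gamma(145, 35).
The posterior predictive for a window of length T is Negative Binomial with variance T·α'·(β'+T)/β'² = 5·145·40/1225 = 1160/49.

1160/49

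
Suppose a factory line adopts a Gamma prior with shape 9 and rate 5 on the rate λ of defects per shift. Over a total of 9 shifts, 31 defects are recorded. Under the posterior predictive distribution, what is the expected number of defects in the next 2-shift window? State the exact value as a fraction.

Total count 31 over total exposure 9 shifts.
Gamma(α, β) with Poisson data over total exposure Σt gives posterior Gamma(α+Σx, β+Σt) = Gamma(40, 14).
Predictive mean over a 2-shift window = T·E[λ|data] = 2·40/14 = 40/7.

40/7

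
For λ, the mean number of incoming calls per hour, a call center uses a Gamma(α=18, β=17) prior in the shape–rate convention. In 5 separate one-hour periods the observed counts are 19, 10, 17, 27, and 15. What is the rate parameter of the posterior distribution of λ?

22

Total count: 19 + 10 + 17 + 27 + 15 = 88.
Total exposure: 5 hours.
Gamma(α, β) with Poisson data over total exposure Σt gives posterior Gamma(α+Σx, β+Σt) = Gamma(106, 22).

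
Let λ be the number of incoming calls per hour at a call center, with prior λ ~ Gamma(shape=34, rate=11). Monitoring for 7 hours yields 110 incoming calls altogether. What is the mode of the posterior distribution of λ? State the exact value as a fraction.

143/18

Total count 110 over total exposure 7 hours.
Conjugate update: add total count to the shape and total exposure to the rate, giving Gamma(144, 18).
Posterior mode = (α'−1)/β' = 143/18.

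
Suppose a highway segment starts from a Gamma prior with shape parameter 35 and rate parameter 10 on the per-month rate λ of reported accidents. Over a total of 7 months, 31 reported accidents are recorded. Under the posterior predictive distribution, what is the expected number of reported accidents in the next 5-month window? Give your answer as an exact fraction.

Total count 31 over total exposure 7 months.
Posterior: α' = 35 + 31 = 66, β' = 10 + 7 = 17.
Predictive mean over a 5-month window = T·E[λ|data] = 5·66/17 = 330/17.

330/17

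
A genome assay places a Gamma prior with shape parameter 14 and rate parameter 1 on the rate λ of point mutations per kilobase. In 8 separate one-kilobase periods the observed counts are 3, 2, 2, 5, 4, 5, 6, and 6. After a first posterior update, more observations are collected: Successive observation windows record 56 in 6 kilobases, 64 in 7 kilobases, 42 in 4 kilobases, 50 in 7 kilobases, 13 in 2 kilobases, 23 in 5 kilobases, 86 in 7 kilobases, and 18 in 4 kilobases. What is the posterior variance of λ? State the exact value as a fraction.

Total count: 3 + 2 + 2 + 5 + 4 + 5 + 6 + 6 = 33.
Total exposure: 8 kilobases.
After the first batch: Gamma(14 + 33, 1 + 8) = Gamma(47, 9).
Total count: 56 + 64 + 42 + 50 + 13 + 23 + 86 + 18 = 352.
Total exposure: 6 + 7 + 4 + 7 + 2 + 5 + 7 + 4 = 42 kilobases.
After the second batch: Gamma(47 + 352, 9 + 42) = Gamma(399, 51).
Posterior variance = α'/β'² = 399/2601 = 133/867.

133/867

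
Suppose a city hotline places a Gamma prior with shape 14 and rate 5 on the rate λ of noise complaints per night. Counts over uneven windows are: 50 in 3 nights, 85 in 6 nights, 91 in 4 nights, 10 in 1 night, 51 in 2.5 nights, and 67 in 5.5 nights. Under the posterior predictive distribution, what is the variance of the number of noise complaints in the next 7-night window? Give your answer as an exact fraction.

87584/729

Total count: 50 + 85 + 91 + 10 + 51 + 67 = 354.
Total exposure: 3 + 6 + 4 + 1 + 2.5 + 5.5 = 22 nights.
The Gamma prior is conjugate for the Poisson rate, so λ | data ~ Gamma(14+354, 5+22) = Gamma(368, 27).
The posterior predictive for a window of length T is Negative Binomial with variance T·α'·(β'+T)/β'² = 7·368·34/729 = 87584/729.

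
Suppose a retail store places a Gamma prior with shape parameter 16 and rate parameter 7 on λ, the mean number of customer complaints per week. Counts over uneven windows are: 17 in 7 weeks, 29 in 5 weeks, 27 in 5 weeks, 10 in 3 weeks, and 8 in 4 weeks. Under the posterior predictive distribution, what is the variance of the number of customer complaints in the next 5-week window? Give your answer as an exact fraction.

19260/961

Total count: 17 + 29 + 27 + 10 + 8 = 91.
Total exposure: 7 + 5 + 5 + 3 + 4 = 24 weeks.
Posterior: α' = 16 + 91 = 107, β' = 7 + 24 = 31.
The posterior predictive for a window of length T is Negative Binomial with variance T·α'·(β'+T)/β'² = 5·107·36/961 = 19260/961.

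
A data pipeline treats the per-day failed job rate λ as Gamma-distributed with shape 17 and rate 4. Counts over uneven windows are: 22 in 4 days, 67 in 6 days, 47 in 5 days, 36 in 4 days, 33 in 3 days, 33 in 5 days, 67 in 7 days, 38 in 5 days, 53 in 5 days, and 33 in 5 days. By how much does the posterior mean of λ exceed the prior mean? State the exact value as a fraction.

883/212

Total count: 22 + 67 + 47 + 36 + 33 + 33 + 67 + 38 + 53 + 33 = 429.
Total exposure: 4 + 6 + 5 + 4 + 3 + 5 + 7 + 5 + 5 + 5 = 49 days.
Conjugate update: add total count to the shape and total exposure to the rate, giving Gamma(446, 53).
Posterior mean = 446/53 = 446/53; prior mean = 17/4 = 17/4. Difference = 446/53 − 17/4 = 883/212.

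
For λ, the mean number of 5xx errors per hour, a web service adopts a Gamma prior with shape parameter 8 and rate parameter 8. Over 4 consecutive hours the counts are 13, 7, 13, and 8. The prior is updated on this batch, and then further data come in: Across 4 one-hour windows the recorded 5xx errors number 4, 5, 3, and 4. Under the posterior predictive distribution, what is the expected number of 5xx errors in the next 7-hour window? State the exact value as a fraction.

Total count: 13 + 7 + 13 + 8 = 41.
Total exposure: 4 hours.
After the first batch: Gamma(8 + 41, 8 + 4) = Gamma(49, 12).
Total count: 4 + 5 + 3 + 4 = 16.
Total exposure: 4 hours.
After the second batch: Gamma(49 + 16, 12 + 4) = Gamma(65, 16).
Predictive mean over a 7-hour window = T·E[λ|data] = 7·65/16 = 455/16.

455/16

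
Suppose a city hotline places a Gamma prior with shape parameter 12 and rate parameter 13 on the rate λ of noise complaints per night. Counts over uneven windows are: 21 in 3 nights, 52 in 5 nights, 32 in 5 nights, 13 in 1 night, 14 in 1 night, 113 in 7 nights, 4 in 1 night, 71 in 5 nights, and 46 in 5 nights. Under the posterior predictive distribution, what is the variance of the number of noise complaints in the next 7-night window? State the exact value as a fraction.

70119/1058

Total count: 21 + 52 + 32 + 13 + 14 + 113 + 4 + 71 + 46 = 366.
Total exposure: 3 + 5 + 5 + 1 + 1 + 7 + 1 + 5 + 5 = 33 nights.
Posterior: α' = 12 + 366 = 378, β' = 13 + 33 = 46.
The posterior predictive for a window of length T is Negative Binomial with variance T·α'·(β'+T)/β'² = 7·378·53/2116 = 70119/1058.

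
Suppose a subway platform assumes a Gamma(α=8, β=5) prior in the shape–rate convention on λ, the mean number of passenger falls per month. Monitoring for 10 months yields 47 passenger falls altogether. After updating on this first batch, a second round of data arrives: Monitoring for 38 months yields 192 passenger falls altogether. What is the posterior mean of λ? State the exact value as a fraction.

Total count 47 over total exposure 10 months.
After the first batch: Gamma(8 + 47, 5 + 10) = Gamma(55, 15).
Total count 192 over total exposure 38 months.
After the second batch: Gamma(55 + 192, 15 + 38) = Gamma(247, 53).
Posterior mean = α'/β' = 247/53.

247/53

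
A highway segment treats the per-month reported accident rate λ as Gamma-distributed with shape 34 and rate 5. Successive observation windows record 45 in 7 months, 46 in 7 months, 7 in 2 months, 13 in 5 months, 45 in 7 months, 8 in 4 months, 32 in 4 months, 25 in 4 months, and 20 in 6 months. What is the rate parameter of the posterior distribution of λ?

51

Total count: 45 + 46 + 7 + 13 + 45 + 8 + 32 + 25 + 20 = 241.
Total exposure: 7 + 7 + 2 + 5 + 7 + 4 + 4 + 4 + 6 = 46 months.
By Gamma–Poisson conjugacy, the posterior is Gamma(α + Σx, β + Σt) = Gamma(34 + 241, 5 + 46) = Gamma(275, 51).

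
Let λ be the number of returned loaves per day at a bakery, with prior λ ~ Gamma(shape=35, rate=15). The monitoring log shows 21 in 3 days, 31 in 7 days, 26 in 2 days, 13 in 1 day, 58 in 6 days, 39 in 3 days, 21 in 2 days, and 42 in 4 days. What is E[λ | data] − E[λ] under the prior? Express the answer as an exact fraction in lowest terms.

557/129

Total count: 21 + 31 + 26 + 13 + 58 + 39 + 21 + 42 = 251.
Total exposure: 3 + 7 + 2 + 1 + 6 + 3 + 2 + 4 = 28 days.
Gamma(α, β) with Poisson data over total exposure Σt gives posterior Gamma(α+Σx, β+Σt) = Gamma(286, 43).
Posterior mean = 286/43 = 286/43; prior mean = 35/15 = 7/3. Difference = 286/43 − 7/3 = 557/129.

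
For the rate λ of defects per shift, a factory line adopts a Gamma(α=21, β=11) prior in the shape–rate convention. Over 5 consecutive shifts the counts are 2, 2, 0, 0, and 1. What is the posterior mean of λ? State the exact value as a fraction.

Total count: 2 + 2 + 0 + 0 + 1 = 5.
Total exposure: 5 shifts.
Gamma(α, β) with Poisson data over total exposure Σt gives posterior Gamma(α+Σx, β+Σt) = Gamma(26, 16).
Posterior mean = α'/β' = 26/16 = 13/8.

13/8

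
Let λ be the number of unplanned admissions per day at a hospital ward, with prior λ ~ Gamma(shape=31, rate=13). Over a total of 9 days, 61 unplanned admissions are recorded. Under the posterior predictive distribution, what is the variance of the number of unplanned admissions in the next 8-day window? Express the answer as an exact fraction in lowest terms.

5520/121

Total count 61 over total exposure 9 days.
The Gamma prior is conjugate for the Poisson rate, so λ | data ~ Gamma(31+61, 13+9) = Gamma(92, 22).
The posterior predictive for a window of length T is Negative Binomial with variance T·α'·(β'+T)/β'² = 8·92·30/484 = 5520/121.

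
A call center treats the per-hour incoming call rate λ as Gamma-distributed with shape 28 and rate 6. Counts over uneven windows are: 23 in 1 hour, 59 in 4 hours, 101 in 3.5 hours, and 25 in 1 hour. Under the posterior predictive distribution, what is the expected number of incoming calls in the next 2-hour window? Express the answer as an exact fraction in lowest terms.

Total count: 23 + 59 + 101 + 25 = 208.
Total exposure: 1 + 4 + 3.5 + 1 = 9.5 hours.
Gamma(α, β) with Poisson data over total exposure Σt gives posterior Gamma(α+Σx, β+Σt) = Gamma(236, 31/2).
Predictive mean over a 2-hour window = T·E[λ|data] = 2·236/(31/2) = 944/31.

944/31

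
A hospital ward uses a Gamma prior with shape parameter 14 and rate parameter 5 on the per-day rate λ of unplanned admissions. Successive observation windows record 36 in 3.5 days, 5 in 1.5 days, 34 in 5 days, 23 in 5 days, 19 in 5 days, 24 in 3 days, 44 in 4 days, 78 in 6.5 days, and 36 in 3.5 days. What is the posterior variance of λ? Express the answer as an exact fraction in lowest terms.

Total count: 36 + 5 + 34 + 23 + 19 + 24 + 44 + 78 + 36 = 299.
Total exposure: 3.5 + 1.5 + 5 + 5 + 5 + 3 + 4 + 6.5 + 3.5 = 37 days.
Conjugate update: add total count to the shape and total exposure to the rate, giving Gamma(313, 42).
Posterior variance = α'/β'² = 313/1764.

313/1764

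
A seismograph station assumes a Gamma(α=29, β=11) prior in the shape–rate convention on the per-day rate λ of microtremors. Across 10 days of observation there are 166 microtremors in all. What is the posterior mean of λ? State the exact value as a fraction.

65/7

Total count 166 over total exposure 10 days.
Posterior: α' = 29 + 166 = 195, β' = 11 + 10 = 21.
Posterior mean = α'/β' = 195/21 = 65/7.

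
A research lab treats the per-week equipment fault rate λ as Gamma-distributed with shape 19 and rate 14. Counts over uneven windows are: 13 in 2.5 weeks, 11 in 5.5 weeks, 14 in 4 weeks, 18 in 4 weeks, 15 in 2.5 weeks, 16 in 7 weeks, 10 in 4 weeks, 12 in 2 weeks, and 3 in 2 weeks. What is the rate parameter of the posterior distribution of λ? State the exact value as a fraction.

Total count: 13 + 11 + 14 + 18 + 15 + 16 + 10 + 12 + 3 = 112.
Total exposure: 2.5 + 5.5 + 4 + 4 + 2.5 + 7 + 4 + 2 + 2 = 33.5 weeks.
By Gamma–Poisson conjugacy, the posterior is Gamma(α + Σx, β + Σt) = Gamma(19 + 112, 14 + 33.5) = Gamma(131, 95/2).

95/2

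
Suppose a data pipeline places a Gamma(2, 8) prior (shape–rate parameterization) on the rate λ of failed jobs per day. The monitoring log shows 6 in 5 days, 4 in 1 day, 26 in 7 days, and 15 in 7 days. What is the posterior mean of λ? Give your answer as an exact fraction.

53/28

Total count: 6 + 4 + 26 + 15 = 51.
Total exposure: 5 + 1 + 7 + 7 = 20 days.
Conjugate update: add total count to the shape and total exposure to the rate, giving Gamma(53, 28).
Posterior mean = α'/β' = 53/28.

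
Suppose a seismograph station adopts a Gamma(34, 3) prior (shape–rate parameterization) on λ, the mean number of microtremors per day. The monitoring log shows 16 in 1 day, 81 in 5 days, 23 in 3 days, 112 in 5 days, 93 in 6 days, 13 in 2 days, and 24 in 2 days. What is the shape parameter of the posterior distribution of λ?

396

Total count: 16 + 81 + 23 + 112 + 93 + 13 + 24 = 362.
Total exposure: 1 + 5 + 3 + 5 + 6 + 2 + 2 = 24 days.
By Gamma–Poisson conjugacy, the posterior is Gamma(α + Σx, β + Σt) = Gamma(34 + 362, 3 + 24) = Gamma(396, 27).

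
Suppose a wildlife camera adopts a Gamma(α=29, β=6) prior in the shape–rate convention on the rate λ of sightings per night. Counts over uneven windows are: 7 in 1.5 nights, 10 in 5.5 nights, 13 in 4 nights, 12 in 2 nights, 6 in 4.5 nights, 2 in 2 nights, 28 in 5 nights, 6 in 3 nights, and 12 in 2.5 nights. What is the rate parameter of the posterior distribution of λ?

36

Total count: 7 + 10 + 13 + 12 + 6 + 2 + 28 + 6 + 12 = 96.
Total exposure: 1.5 + 5.5 + 4 + 2 + 4.5 + 2 + 5 + 3 + 2.5 = 30 nights.
By Gamma–Poisson conjugacy, the posterior is Gamma(α + Σx, β + Σt) = Gamma(29 + 96, 6 + 30) = Gamma(125, 36).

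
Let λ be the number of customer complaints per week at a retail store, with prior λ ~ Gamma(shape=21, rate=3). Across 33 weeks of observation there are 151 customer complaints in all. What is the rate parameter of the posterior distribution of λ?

Total count 151 over total exposure 33 weeks.
By Gamma–Poisson conjugacy, the posterior is Gamma(α + Σx, β + Σt) = Gamma(21 + 151, 3 + 33) = Gamma(172, 36).

36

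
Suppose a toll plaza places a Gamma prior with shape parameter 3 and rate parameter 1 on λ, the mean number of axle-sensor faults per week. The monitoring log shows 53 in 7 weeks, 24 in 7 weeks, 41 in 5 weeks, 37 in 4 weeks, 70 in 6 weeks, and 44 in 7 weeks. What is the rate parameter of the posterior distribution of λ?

Total count: 53 + 24 + 41 + 37 + 70 + 44 = 269.
Total exposure: 7 + 7 + 5 + 4 + 6 + 7 = 36 weeks.
Posterior: α' = 3 + 269 = 272, β' = 1 + 36 = 37.

37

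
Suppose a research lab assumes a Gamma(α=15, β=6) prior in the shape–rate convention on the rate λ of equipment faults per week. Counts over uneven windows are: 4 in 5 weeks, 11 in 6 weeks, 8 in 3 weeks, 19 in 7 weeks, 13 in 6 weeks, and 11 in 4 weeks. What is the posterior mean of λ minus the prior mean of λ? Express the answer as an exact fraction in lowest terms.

Total count: 4 + 11 + 8 + 19 + 13 + 11 = 66.
Total exposure: 5 + 6 + 3 + 7 + 6 + 4 = 31 weeks.
Gamma(α, β) with Poisson data over total exposure Σt gives posterior Gamma(α+Σx, β+Σt) = Gamma(81, 37).
Posterior mean = 81/37 = 81/37; prior mean = 15/6 = 5/2. Difference = 81/37 − 5/2 = -23/74.

-23/74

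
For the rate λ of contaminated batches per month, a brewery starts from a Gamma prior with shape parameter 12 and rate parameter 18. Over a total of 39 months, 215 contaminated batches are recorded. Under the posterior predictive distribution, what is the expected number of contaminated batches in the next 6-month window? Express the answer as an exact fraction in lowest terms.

Total count 215 over total exposure 39 months.
Conjugate update: add total count to the shape and total exposure to the rate, giving Gamma(227, 57).
Predictive mean over a 6-month window = T·E[λ|data] = 6·227/57 = 454/19.

454/19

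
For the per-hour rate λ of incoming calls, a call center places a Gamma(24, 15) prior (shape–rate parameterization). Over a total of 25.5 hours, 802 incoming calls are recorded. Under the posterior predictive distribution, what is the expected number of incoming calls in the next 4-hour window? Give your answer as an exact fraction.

Total count 802 over total exposure 25.5 hours.
Posterior: α' = 24 + 802 = 826, β' = 15 + 25.5 = 81/2.
Predictive mean over a 4-hour window = T·E[λ|data] = 4·826/(81/2) = 6608/81.

6608/81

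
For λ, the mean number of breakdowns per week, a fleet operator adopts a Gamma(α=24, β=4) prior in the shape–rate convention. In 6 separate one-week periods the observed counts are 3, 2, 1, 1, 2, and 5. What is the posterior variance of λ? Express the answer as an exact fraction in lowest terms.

19/50

Total count: 3 + 2 + 1 + 1 + 2 + 5 = 14.
Total exposure: 6 weeks.
The Gamma prior is conjugate for the Poisson rate, so λ | data ~ Gamma(24+14, 4+6) = Gamma(38, 10).
Posterior variance = α'/β'² = 38/100 = 19/50.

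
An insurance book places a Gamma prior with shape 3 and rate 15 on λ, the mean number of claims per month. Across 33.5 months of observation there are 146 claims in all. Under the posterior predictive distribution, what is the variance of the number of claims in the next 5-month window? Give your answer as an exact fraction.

Total count 146 over total exposure 33.5 months.
Conjugate update: add total count to the shape and total exposure to the rate, giving Gamma(149, 97/2).
The posterior predictive for a window of length T is Negative Binomial with variance T·α'·(β'+T)/β'² = 5·149·(107/2)/(9409/4) = 159430/9409.

159430/9409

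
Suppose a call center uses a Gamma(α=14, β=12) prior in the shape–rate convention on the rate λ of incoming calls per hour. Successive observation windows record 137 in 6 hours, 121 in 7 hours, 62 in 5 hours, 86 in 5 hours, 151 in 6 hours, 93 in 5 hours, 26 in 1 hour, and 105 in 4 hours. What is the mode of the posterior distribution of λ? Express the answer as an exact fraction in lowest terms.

794/51

Total count: 137 + 121 + 62 + 86 + 151 + 93 + 26 + 105 = 781.
Total exposure: 6 + 7 + 5 + 5 + 6 + 5 + 1 + 4 = 39 hours.
Gamma(α, β) with Poisson data over total exposure Σt gives posterior Gamma(α+Σx, β+Σt) = Gamma(795, 51).
Posterior mode = (α'−1)/β' = 794/51.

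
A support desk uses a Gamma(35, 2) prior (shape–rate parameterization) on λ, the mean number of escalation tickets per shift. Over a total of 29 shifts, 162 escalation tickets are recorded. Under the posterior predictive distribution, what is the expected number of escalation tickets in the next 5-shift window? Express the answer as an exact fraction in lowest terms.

985/31

Total count 162 over total exposure 29 shifts.
The Gamma prior is conjugate for the Poisson rate, so λ | data ~ Gamma(35+162, 2+29) = Gamma(197, 31).
Predictive mean over a 5-shift window = T·E[λ|data] = 5·197/31 = 985/31.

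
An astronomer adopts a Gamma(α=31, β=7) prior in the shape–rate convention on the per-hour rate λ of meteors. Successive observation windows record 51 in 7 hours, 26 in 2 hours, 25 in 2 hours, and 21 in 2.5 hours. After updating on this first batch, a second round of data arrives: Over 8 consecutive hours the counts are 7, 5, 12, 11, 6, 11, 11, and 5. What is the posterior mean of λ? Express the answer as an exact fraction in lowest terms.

148/19

Total count: 51 + 26 + 25 + 21 = 123.
Total exposure: 7 + 2 + 2 + 2.5 = 13.5 hours.
After the first batch: Gamma(31 + 123, 7 + 13.5) = Gamma(154, 41/2).
Total count: 7 + 5 + 12 + 11 + 6 + 11 + 11 + 5 = 68.
Total exposure: 8 hours.
After the second batch: Gamma(154 + 68, 41/2 + 8) = Gamma(222, 57/2).
Posterior mean = α'/β' = 222/(57/2) = 148/19.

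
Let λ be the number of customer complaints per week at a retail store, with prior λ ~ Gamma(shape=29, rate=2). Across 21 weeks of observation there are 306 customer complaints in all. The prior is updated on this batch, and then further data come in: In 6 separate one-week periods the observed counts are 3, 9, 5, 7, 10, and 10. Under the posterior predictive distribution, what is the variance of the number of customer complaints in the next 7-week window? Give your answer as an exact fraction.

Total count 306 over total exposure 21 weeks.
After the first batch: Gamma(29 + 306, 2 + 21) = Gamma(335, 23).
Total count: 3 + 9 + 5 + 7 + 10 + 10 = 44.
Total exposure: 6 weeks.
After the second batch: Gamma(335 + 44, 23 + 6) = Gamma(379, 29).
The posterior predictive for a window of length T is Negative Binomial with variance T·α'·(β'+T)/β'² = 7·379·36/841 = 95508/841.

95508/841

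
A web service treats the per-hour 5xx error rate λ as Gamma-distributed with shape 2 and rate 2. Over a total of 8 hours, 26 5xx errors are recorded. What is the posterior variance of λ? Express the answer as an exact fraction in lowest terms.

7/25

Total count 26 over total exposure 8 hours.
By Gamma–Poisson conjugacy, the posterior is Gamma(α + Σx, β + Σt) = Gamma(2 + 26, 2 + 8) = Gamma(28, 10).
Posterior variance = α'/β'² = 28/100 = 7/25.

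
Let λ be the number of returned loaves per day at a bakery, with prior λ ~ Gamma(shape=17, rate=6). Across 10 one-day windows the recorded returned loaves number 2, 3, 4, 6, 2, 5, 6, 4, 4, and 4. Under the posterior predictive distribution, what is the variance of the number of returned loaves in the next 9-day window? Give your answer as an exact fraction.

12825/256

Total count: 2 + 3 + 4 + 6 + 2 + 5 + 6 + 4 + 4 + 4 = 40.
Total exposure: 10 days.
Gamma(α, β) with Poisson data over total exposure Σt gives posterior Gamma(α+Σx, β+Σt) = Gamma(57, 16).
The posterior predictive for a window of length T is Negative Binomial with variance T·α'·(β'+T)/β'² = 9·57·25/256 = 12825/256.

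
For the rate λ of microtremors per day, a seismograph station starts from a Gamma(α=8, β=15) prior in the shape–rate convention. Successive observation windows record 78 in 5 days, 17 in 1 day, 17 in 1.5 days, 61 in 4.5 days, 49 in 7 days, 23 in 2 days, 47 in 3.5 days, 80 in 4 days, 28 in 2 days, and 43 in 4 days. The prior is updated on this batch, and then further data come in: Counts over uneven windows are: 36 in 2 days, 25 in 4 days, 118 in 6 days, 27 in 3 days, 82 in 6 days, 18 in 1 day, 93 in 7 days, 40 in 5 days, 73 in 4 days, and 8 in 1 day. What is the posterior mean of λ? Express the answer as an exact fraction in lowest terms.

Total count: 78 + 17 + 17 + 61 + 49 + 23 + 47 + 80 + 28 + 43 = 443.
Total exposure: 5 + 1 + 1.5 + 4.5 + 7 + 2 + 3.5 + 4 + 2 + 4 = 34.5 days.
After the first batch: Gamma(8 + 443, 15 + 34.5) = Gamma(451, 99/2).
Total count: 36 + 25 + 118 + 27 + 82 + 18 + 93 + 40 + 73 + 8 = 520.
Total exposure: 2 + 4 + 6 + 3 + 6 + 1 + 7 + 5 + 4 + 1 = 39 days.
After the second batch: Gamma(451 + 520, 99/2 + 39) = Gamma(971, 177/2).
Posterior mean = α'/β' = 971/(177/2) = 1942/177.

1942/177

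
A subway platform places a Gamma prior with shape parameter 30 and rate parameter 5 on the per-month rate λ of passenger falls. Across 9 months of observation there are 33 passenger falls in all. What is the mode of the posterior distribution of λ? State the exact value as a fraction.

31/7

Total count 33 over total exposure 9 months.
The Gamma prior is conjugate for the Poisson rate, so λ | data ~ Gamma(30+33, 5+9) = Gamma(63, 14).
Posterior mode = (α'−1)/β' = 62/14 = 31/7.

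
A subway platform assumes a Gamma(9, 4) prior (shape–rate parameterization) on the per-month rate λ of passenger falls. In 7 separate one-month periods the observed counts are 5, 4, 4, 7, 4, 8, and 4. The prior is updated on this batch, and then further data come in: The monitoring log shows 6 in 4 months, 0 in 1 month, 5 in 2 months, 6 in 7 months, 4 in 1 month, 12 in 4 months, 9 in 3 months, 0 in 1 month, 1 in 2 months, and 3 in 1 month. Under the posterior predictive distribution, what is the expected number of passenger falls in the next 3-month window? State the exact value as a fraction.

273/37

Total count: 5 + 4 + 4 + 7 + 4 + 8 + 4 = 36.
Total exposure: 7 months.
After the first batch: Gamma(9 + 36, 4 + 7) = Gamma(45, 11).
Total count: 6 + 0 + 5 + 6 + 4 + 12 + 9 + 0 + 1 + 3 = 46.
Total exposure: 4 + 1 + 2 + 7 + 1 + 4 + 3 + 1 + 2 + 1 = 26 months.
After the second batch: Gamma(45 + 46, 11 + 26) = Gamma(91, 37).
Predictive mean over a 3-month window = T·E[λ|data] = 3·91/37 = 273/37.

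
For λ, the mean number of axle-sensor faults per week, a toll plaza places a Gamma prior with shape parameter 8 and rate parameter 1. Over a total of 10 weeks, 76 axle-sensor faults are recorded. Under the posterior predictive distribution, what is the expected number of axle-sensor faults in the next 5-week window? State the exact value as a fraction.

Total count 76 over total exposure 10 weeks.
Posterior: α' = 8 + 76 = 84, β' = 1 + 10 = 11.
Predictive mean over a 5-week window = T·E[λ|data] = 5·84/11 = 420/11.

420/11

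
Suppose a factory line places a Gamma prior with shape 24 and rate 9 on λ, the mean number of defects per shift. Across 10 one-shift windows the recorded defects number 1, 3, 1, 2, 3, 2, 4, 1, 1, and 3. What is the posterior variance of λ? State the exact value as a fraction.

45/361

Total count: 1 + 3 + 1 + 2 + 3 + 2 + 4 + 1 + 1 + 3 = 21.
Total exposure: 10 shifts.
Conjugate update: add total count to the shape and total exposure to the rate, giving Gamma(45, 19).
Posterior variance = α'/β'² = 45/361.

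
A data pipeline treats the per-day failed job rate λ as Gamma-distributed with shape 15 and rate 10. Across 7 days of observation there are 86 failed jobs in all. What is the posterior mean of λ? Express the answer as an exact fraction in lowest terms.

Total count 86 over total exposure 7 days.
The Gamma prior is conjugate for the Poisson rate, so λ | data ~ Gamma(15+86, 10+7) = Gamma(101, 17).
Posterior mean = α'/β' = 101/17.

101/17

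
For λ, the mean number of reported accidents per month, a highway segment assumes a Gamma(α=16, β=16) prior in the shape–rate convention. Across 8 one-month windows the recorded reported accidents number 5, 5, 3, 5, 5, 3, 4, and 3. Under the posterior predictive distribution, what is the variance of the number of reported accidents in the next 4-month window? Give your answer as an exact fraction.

343/36

Total count: 5 + 5 + 3 + 5 + 5 + 3 + 4 + 3 = 33.
Total exposure: 8 months.
The Gamma prior is conjugate for the Poisson rate, so λ | data ~ Gamma(16+33, 16+8) = Gamma(49, 24).
The posterior predictive for a window of length T is Negative Binomial with variance T·α'·(β'+T)/β'² = 4·49·28/576 = 343/36.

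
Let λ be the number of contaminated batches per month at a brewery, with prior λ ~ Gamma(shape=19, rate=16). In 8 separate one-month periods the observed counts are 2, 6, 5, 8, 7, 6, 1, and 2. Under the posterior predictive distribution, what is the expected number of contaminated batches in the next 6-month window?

Total count: 2 + 6 + 5 + 8 + 7 + 6 + 1 + 2 = 37.
Total exposure: 8 months.
The Gamma prior is conjugate for the Poisson rate, so λ | data ~ Gamma(19+37, 16+8) = Gamma(56, 24).
Predictive mean over a 6-month window = T·E[λ|data] = 6·56/24 = 14.

14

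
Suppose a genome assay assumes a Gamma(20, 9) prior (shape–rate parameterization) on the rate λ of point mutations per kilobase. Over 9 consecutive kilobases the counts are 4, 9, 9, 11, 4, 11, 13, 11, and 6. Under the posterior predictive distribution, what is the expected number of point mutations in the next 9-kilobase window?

Total count: 4 + 9 + 9 + 11 + 4 + 11 + 13 + 11 + 6 = 78.
Total exposure: 9 kilobases.
Conjugate update: add total count to the shape and total exposure to the rate, giving Gamma(98, 18).
Predictive mean over a 9-kilobase window = T·E[λ|data] = 9·98/18 = 49.

49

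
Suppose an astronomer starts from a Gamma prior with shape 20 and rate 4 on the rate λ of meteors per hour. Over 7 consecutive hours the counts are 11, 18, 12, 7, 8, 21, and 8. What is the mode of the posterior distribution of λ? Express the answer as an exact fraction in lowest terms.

104/11

Total count: 11 + 18 + 12 + 7 + 8 + 21 + 8 = 85.
Total exposure: 7 hours.
By Gamma–Poisson conjugacy, the posterior is Gamma(α + Σx, β + Σt) = Gamma(20 + 85, 4 + 7) = Gamma(105, 11).
Posterior mode = (α'−1)/β' = 104/11.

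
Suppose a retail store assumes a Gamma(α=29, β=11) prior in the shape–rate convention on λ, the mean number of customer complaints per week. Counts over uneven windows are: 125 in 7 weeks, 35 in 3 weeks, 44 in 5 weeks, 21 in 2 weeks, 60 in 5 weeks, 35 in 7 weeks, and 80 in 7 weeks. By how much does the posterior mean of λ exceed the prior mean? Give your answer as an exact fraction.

Total count: 125 + 35 + 44 + 21 + 60 + 35 + 80 = 400.
Total exposure: 7 + 3 + 5 + 2 + 5 + 7 + 7 = 36 weeks.
Posterior: α' = 29 + 400 = 429, β' = 11 + 36 = 47.
Posterior mean = 429/47 = 429/47; prior mean = 29/11 = 29/11. Difference = 429/47 − 29/11 = 3356/517.

3356/517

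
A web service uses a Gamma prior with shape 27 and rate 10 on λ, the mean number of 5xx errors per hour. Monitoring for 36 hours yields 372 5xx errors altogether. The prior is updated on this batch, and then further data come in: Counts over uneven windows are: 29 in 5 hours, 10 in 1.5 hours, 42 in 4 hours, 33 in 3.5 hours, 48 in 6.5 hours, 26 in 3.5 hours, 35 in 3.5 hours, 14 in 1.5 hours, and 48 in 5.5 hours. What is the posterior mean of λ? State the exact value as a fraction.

Total count 372 over total exposure 36 hours.
After the first batch: Gamma(27 + 372, 10 + 36) = Gamma(399, 46).
Total count: 29 + 10 + 42 + 33 + 48 + 26 + 35 + 14 + 48 = 285.
Total exposure: 5 + 1.5 + 4 + 3.5 + 6.5 + 3.5 + 3.5 + 1.5 + 5.5 = 34.5 hours.
After the second batch: Gamma(399 + 285, 46 + 34.5) = Gamma(684, 161/2).
Posterior mean = α'/β' = 684/(161/2) = 1368/161.

1368/161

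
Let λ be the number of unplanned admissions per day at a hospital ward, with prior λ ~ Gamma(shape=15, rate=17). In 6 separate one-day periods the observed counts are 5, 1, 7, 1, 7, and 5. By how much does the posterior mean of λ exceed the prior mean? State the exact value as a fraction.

352/391

Total count: 5 + 1 + 7 + 1 + 7 + 5 = 26.
Total exposure: 6 days.
The Gamma prior is conjugate for the Poisson rate, so λ | data ~ Gamma(15+26, 17+6) = Gamma(41, 23).
Posterior mean = 41/23 = 41/23; prior mean = 15/17 = 15/17. Difference = 41/23 − 15/17 = 352/391.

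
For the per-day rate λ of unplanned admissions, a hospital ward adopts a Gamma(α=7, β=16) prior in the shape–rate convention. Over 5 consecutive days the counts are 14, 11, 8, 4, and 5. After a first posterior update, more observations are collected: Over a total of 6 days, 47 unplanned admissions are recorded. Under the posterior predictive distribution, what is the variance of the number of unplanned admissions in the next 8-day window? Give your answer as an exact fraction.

8960/243

Total count: 14 + 11 + 8 + 4 + 5 = 42.
Total exposure: 5 days.
After the first batch: Gamma(7 + 42, 16 + 5) = Gamma(49, 21).
Total count 47 over total exposure 6 days.
After the second batch: Gamma(49 + 47, 21 + 6) = Gamma(96, 27).
The posterior predictive for a window of length T is Negative Binomial with variance T·α'·(β'+T)/β'² = 8·96·35/729 = 8960/243.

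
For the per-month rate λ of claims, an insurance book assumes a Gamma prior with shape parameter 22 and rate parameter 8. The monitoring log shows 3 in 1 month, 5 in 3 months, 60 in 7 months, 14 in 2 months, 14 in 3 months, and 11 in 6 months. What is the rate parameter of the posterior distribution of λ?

Total count: 3 + 5 + 60 + 14 + 14 + 11 = 107.
Total exposure: 1 + 3 + 7 + 2 + 3 + 6 = 22 months.
Conjugate update: add total count to the shape and total exposure to the rate, giving Gamma(129, 30).

30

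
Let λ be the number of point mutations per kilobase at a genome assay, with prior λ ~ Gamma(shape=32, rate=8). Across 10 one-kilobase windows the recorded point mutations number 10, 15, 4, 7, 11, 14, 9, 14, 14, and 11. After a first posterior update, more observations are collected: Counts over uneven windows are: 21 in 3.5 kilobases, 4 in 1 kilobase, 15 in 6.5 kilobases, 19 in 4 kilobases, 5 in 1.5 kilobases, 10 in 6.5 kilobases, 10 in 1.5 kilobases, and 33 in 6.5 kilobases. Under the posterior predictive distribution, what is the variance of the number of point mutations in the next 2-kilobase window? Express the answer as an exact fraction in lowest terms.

Total count: 10 + 15 + 4 + 7 + 11 + 14 + 9 + 14 + 14 + 11 = 109.
Total exposure: 10 kilobases.
After the first batch: Gamma(32 + 109, 8 + 10) = Gamma(141, 18).
Total count: 21 + 4 + 15 + 19 + 5 + 10 + 10 + 33 = 117.
Total exposure: 3.5 + 1 + 6.5 + 4 + 1.5 + 6.5 + 1.5 + 6.5 = 31 kilobases.
After the second batch: Gamma(141 + 117, 18 + 31) = Gamma(258, 49).
The posterior predictive for a window of length T is Negative Binomial with variance T·α'·(β'+T)/β'² = 2·258·51/2401 = 26316/2401.

26316/2401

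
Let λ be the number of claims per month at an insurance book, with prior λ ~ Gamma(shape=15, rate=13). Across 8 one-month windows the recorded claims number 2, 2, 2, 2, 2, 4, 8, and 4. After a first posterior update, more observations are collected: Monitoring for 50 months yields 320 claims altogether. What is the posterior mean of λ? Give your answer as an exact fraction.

Total count: 2 + 2 + 2 + 2 + 2 + 4 + 8 + 4 = 26.
Total exposure: 8 months.
After the first batch: Gamma(15 + 26, 13 + 8) = Gamma(41, 21).
Total count 320 over total exposure 50 months.
After the second batch: Gamma(41 + 320, 21 + 50) = Gamma(361, 71).
Posterior mean = α'/β' = 361/71.

361/71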